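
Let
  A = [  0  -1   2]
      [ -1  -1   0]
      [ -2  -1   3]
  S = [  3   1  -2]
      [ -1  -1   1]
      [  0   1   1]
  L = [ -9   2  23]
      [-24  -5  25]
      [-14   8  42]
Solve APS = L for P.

P = [[1, -2, -4], [5, -4, -3], [3, 4, 5]]

P = A⁻¹LS⁻¹ (apply A⁻¹ on the left and S⁻¹ on the right).
det A = -5; the adjugate gives A⁻¹ = [[3/5, -1/5, -2/5], [-3/5, -4/5, 2/5], [1/5, -2/5, 1/5]].
det S = -3, so S⁻¹ = [[2/3, 1, 1/3], [-1/3, -1, 1/3], [1/3, 1, 2/3]].
A⁻¹L = [[5, -1, -8], [19, 6, -17], [5, 4, 3]].
P = (A⁻¹L)S⁻¹ = [[1, -2, -4], [5, -4, -3], [3, 4, 5]].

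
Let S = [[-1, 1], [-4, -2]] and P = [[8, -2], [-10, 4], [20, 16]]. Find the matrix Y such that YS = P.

S is on the right of Y, so right-multiply by S⁻¹: Y = PS⁻¹.
S has determinant 6; S⁻¹ = [[-1/3, -1/6], [2/3, -1/6]].
Y = PS⁻¹ = [[8, -2], [-10, 4], [20, 16]] · [[-1/3, -1/6], [2/3, -1/6]] = [[-4, -1], [6, 1], [4, -6]].

Y = [[-4, -1], [6, 1], [4, -6]]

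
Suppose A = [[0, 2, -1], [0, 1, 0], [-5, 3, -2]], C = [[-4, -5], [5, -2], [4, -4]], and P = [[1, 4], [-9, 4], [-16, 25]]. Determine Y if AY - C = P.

Y = [[2, -5], [-4, 2], [-5, 5]]

AY = P + C = [[-3, -1], [-4, 2], [-12, 21]].
A is on the left of Y, so left-multiply by A⁻¹: Y = A⁻¹(P + C).
det A = -5, so A⁻¹ = [[2/5, -1/5, -1/5], [0, 1, 0], [-1, 2, 0]].
Y = A⁻¹(P + C) = [[2, -5], [-4, 2], [-5, 5]].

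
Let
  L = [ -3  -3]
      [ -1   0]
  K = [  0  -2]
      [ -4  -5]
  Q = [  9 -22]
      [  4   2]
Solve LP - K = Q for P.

LP = Q + K = [[9, -24], [0, -3]].
Since L multiplies P on the left, P = L⁻¹(Q + K).
det L = -3, so L⁻¹ = [[0, -1], [-1/3, 1]].
P = L⁻¹(Q + K) = [[0, 3], [-3, 5]].

P = [[0, 3], [-3, 5]]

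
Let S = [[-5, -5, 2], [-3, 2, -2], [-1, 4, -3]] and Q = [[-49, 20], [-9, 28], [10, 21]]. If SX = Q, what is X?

Since S multiplies X on the left, X = S⁻¹Q.
det S = 5; the adjugate gives S⁻¹ = [[2/5, -7/5, 6/5], [-7/5, 17/5, -16/5], [-2, 5, -5]].
X = S⁻¹Q = [[2/5, -7/5, 6/5], [-7/5, 17/5, -16/5], [-2, 5, -5]] · [[-49, 20], [-9, 28], [10, 21]] = [[5, -6], [6, 0], [3, -5]].

X = [[5, -6], [6, 0], [3, -5]]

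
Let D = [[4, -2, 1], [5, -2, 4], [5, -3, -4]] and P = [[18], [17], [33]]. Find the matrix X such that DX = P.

Left-multiplying both sides by D⁻¹ gives X = D⁻¹P.
det D = -5; the adjugate gives D⁻¹ = [[-4, 11/5, 6/5], [-8, 21/5, 11/5], [1, -2/5, -2/5]].
X = D⁻¹P = [[-4, 11/5, 6/5], [-8, 21/5, 11/5], [1, -2/5, -2/5]] · [[18], [17], [33]] = [[5], [0], [-2]].

X = [[5], [0], [-2]]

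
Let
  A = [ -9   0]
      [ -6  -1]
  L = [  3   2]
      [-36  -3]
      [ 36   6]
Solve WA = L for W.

Right-multiplying both sides by A⁻¹ gives W = LA⁻¹.
det A = 9, so A⁻¹ = [[-1/9, 0], [2/3, -1]].
W = LA⁻¹ = [[3, 2], [-36, -3], [36, 6]] · [[-1/9, 0], [2/3, -1]] = [[1, -2], [2, 3], [0, -6]].

W = [[1, -2], [2, 3], [0, -6]]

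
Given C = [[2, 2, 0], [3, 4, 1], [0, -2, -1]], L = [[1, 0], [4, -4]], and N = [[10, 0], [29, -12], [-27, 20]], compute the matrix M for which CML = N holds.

M = C⁻¹NL⁻¹ (apply C⁻¹ on the left and L⁻¹ on the right).
det C = 2, so C⁻¹ = [[-1, 1, 1], [3/2, -1, -1], [-3, 2, 1]].
L has determinant -4; L⁻¹ = [[1, 0], [1, -1/4]].
C⁻¹N = [[-8, 8], [13, -8], [1, -4]].
M = (C⁻¹N)L⁻¹ = [[0, -2], [5, 2], [-3, 1]].

M = [[0, -2], [5, 2], [-3, 1]]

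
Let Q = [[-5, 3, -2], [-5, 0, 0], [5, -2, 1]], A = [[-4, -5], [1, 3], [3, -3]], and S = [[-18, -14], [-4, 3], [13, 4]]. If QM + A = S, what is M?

M = [[1, 0], [-1, -5], [3, -3]]

QM = S − A = [[-14, -9], [-5, 0], [10, 7]].
Left-multiplying both sides by Q⁻¹ gives M = Q⁻¹(S − A).
Q has determinant -5; Q⁻¹ = [[0, -1/5, 0], [-1, -1, -2], [-2, -1, -3]].
M = Q⁻¹(S − A) = [[1, 0], [-1, -5], [3, -3]].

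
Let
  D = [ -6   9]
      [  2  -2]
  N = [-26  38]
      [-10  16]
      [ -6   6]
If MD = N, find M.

M = [[4, -1], [2, 1], [0, -3]]

D is on the right of M, so right-multiply by D⁻¹: M = ND⁻¹.
det D = -6; the adjugate gives D⁻¹ = [[1/3, 3/2], [1/3, 1]].
M = ND⁻¹ = [[-26, 38], [-10, 16], [-6, 6]] · [[1/3, 3/2], [1/3, 1]] = [[4, -1], [2, 1], [0, -3]].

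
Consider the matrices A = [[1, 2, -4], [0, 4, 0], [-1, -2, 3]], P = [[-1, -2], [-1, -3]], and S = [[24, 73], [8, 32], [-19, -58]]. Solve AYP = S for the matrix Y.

Isolating Y: multiply by A⁻¹ from the left and P⁻¹ from the right, so Y = A⁻¹SP⁻¹.
det A = -4, so A⁻¹ = [[-3, -1/2, -4], [0, 1/4, 0], [-1, 0, -1]].
P has determinant 1; P⁻¹ = [[-3, 2], [1, -1]].
A⁻¹S = [[0, -3], [2, 8], [-5, -15]].
Y = (A⁻¹S)P⁻¹ = [[-3, 3], [2, -4], [0, 5]].

Y = [[-3, 3], [2, -4], [0, 5]]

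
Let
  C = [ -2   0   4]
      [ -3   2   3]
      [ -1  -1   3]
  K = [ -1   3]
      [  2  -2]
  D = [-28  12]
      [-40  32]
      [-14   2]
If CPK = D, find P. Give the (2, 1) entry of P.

-2

Left-multiply by C⁻¹ and right-multiply by K⁻¹: P = C⁻¹DK⁻¹.
det C = 2, so C⁻¹ = [[9/2, -2, -4], [3, -1, -3], [5/2, -1, -2]].
det K = -4, so K⁻¹ = [[1/2, 3/4], [1/2, 1/4]].
C⁻¹D = [[10, -18], [-2, -2], [-2, -6]].
P = (C⁻¹D)K⁻¹ = [[-4, 3], [-2, -2], [-4, -3]].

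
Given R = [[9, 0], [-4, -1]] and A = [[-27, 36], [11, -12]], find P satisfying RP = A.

R is on the left of P, so left-multiply by R⁻¹: P = R⁻¹A.
det R = -9, so R⁻¹ = [[1/9, 0], [-4/9, -1]].
P = R⁻¹A = [[1/9, 0], [-4/9, -1]] · [[-27, 36], [11, -12]] = [[-3, 4], [1, -4]].

P = [[-3, 4], [1, -4]]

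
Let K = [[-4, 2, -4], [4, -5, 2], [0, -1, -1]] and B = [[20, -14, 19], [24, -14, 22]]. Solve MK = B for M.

K is on the right of M, so right-multiply by K⁻¹: M = BK⁻¹.
det K = -4; the adjugate gives K⁻¹ = [[-7/4, -3/2, 4], [-1, -1, 2], [1, 1, -3]].
M = BK⁻¹ = [[20, -14, 19], [24, -14, 22]] · [[-7/4, -3/2, 4], [-1, -1, 2], [1, 1, -3]] = [[-2, 3, -5], [-6, 0, 2]].

M = [[-2, 3, -5], [-6, 0, 2]]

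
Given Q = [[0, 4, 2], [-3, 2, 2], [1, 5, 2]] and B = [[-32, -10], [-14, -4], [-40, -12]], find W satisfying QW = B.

W = [[-2, -2], [-6, 0], [-4, -5]]

Q is on the left of W, so left-multiply by Q⁻¹: W = Q⁻¹B.
det Q = -2; the adjugate gives Q⁻¹ = [[3, -1, -2], [-4, 1, 3], [17/2, -2, -6]].
W = Q⁻¹B = [[3, -1, -2], [-4, 1, 3], [17/2, -2, -6]] · [[-32, -10], [-14, -4], [-40, -12]] = [[-2, -2], [-6, 0], [-4, -5]].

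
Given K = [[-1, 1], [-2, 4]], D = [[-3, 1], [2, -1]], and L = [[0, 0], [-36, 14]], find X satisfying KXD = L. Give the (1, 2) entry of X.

Isolating X: multiply by K⁻¹ from the left and D⁻¹ from the right, so X = K⁻¹LD⁻¹.
det K = -2, so K⁻¹ = [[-2, 1/2], [-1, 1/2]].
det D = 1; the adjugate gives D⁻¹ = [[-1, -1], [-2, -3]].
K⁻¹L = [[-18, 7], [-18, 7]].
X = (K⁻¹L)D⁻¹ = [[4, -3], [4, -3]].

-3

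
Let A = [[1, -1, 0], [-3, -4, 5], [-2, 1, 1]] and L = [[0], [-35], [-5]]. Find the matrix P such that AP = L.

Since A multiplies P on the left, P = A⁻¹L.
A has determinant -2; A⁻¹ = [[9/2, -1/2, 5/2], [7/2, -1/2, 5/2], [11/2, -1/2, 7/2]].
P = A⁻¹L = [[9/2, -1/2, 5/2], [7/2, -1/2, 5/2], [11/2, -1/2, 7/2]] · [[0], [-35], [-5]] = [[5], [5], [0]].

P = [[5], [5], [0]]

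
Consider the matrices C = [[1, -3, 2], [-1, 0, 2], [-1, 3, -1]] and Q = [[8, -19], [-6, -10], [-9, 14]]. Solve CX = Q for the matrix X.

X = [[4, 0], [-2, 3], [-1, -5]]

C is on the left of X, so left-multiply by C⁻¹: X = C⁻¹Q.
C has determinant -3; C⁻¹ = [[2, -1, 2], [1, -1/3, 4/3], [1, 0, 1]].
X = C⁻¹Q = [[2, -1, 2], [1, -1/3, 4/3], [1, 0, 1]] · [[8, -19], [-6, -10], [-9, 14]] = [[4, 0], [-2, 3], [-1, -5]].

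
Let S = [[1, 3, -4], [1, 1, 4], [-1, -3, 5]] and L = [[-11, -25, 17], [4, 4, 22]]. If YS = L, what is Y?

Y = [[-2, -4, 5], [6, 4, 6]]

Right-multiplying both sides by S⁻¹ gives Y = LS⁻¹.
S has determinant -2; S⁻¹ = [[-17/2, 3/2, -8], [9/2, -1/2, 4], [1, 0, 1]].
Y = LS⁻¹ = [[-11, -25, 17], [4, 4, 22]] · [[-17/2, 3/2, -8], [9/2, -1/2, 4], [1, 0, 1]] = [[-2, -4, 5], [6, 4, 6]].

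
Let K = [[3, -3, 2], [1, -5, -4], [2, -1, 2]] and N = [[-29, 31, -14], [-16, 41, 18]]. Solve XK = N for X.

Since K sits to the right of X, X = NK⁻¹.
det K = 6; the adjugate gives K⁻¹ = [[-7/3, 2/3, 11/3], [-5/3, 1/3, 7/3], [3/2, -1/2, -2]].
X = NK⁻¹ = [[-29, 31, -14], [-16, 41, 18]] · [[-7/3, 2/3, 11/3], [-5/3, 1/3, 7/3], [3/2, -1/2, -2]] = [[-5, -2, -6], [-4, -6, 1]].

X = [[-5, -2, -6], [-4, -6, 1]]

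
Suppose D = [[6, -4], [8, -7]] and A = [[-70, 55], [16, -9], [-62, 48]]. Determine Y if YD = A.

Right-multiplying both sides by D⁻¹ gives Y = AD⁻¹.
det D = -10, so D⁻¹ = [[7/10, -2/5], [4/5, -3/5]].
Y = AD⁻¹ = [[-70, 55], [16, -9], [-62, 48]] · [[7/10, -2/5], [4/5, -3/5]] = [[-5, -5], [4, -1], [-5, -4]].

Y = [[-5, -5], [4, -1], [-5, -4]]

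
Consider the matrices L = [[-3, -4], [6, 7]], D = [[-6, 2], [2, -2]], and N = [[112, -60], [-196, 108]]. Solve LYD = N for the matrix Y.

Y = [[-1, -3], [4, -2]]

Y = L⁻¹ND⁻¹ (apply L⁻¹ on the left and D⁻¹ on the right).
det L = 3; the adjugate gives L⁻¹ = [[7/3, 4/3], [-2, -1]].
det D = 8; the adjugate gives D⁻¹ = [[-1/4, -1/4], [-1/4, -3/4]].
L⁻¹N = [[0, 4], [-28, 12]].
Y = (L⁻¹N)D⁻¹ = [[-1, -3], [4, -2]].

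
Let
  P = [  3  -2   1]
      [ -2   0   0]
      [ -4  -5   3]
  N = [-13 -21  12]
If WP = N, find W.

W = [[3, 5, 3]]

Right-multiplying both sides by P⁻¹ gives W = NP⁻¹.
det P = -2, so P⁻¹ = [[0, -1/2, 0], [-3, -13/2, 1], [-5, -23/2, 2]].
W = NP⁻¹ = [[-13, -21, 12]] · [[0, -1/2, 0], [-3, -13/2, 1], [-5, -23/2, 2]] = [[3, 5, 3]].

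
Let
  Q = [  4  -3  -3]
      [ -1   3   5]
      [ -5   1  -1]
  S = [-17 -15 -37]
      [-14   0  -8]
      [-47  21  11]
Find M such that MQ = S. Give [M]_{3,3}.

Q is on the right of M, so right-multiply by Q⁻¹: M = SQ⁻¹.
Q has determinant 4; Q⁻¹ = [[-2, -3/2, -3/2], [-13/2, -19/4, -17/4], [7/2, 11/4, 9/4]].
M = SQ⁻¹ = [[-17, -15, -37], [-14, 0, -8], [-47, 21, 11]] · [[-2, -3/2, -3/2], [-13/2, -19/4, -17/4], [7/2, 11/4, 9/4]] = [[2, -5, 6], [0, -1, 3], [-4, 1, 6]].

6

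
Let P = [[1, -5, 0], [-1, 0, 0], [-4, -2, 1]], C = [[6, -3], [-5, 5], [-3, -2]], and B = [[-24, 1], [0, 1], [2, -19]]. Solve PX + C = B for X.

X = [[-5, 4], [5, 0], [-5, -1]]

PX = B − C = [[-30, 4], [5, -4], [5, -17]].
P is on the left of X, so left-multiply by P⁻¹: X = P⁻¹(B − C).
det P = -5, so P⁻¹ = [[0, -1, 0], [-1/5, -1/5, 0], [-2/5, -22/5, 1]].
X = P⁻¹(B − C) = [[-5, 4], [5, 0], [-5, -1]].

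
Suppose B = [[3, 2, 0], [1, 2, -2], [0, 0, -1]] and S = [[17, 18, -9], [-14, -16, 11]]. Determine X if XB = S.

Right-multiplying both sides by B⁻¹ gives X = SB⁻¹.
B has determinant -4; B⁻¹ = [[1/2, -1/2, 1], [-1/4, 3/4, -3/2], [0, 0, -1]].
X = SB⁻¹ = [[17, 18, -9], [-14, -16, 11]] · [[1/2, -1/2, 1], [-1/4, 3/4, -3/2], [0, 0, -1]] = [[4, 5, -1], [-3, -5, -1]].

X = [[4, 5, -1], [-3, -5, -1]]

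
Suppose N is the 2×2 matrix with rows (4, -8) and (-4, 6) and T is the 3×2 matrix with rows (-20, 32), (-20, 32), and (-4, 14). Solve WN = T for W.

W = [[-1, 4], [-1, 4], [-4, -3]]

Right-multiplying both sides by N⁻¹ gives W = TN⁻¹.
det N = -8, so N⁻¹ = [[-3/4, -1], [-1/2, -1/2]].
W = TN⁻¹ = [[-20, 32], [-20, 32], [-4, 14]] · [[-3/4, -1], [-1/2, -1/2]] = [[-1, 4], [-1, 4], [-4, -3]].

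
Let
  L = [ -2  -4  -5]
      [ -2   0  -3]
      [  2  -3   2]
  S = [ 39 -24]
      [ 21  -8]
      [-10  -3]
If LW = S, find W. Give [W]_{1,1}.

Left-multiplying both sides by L⁻¹ gives W = L⁻¹S.
det L = -4; the adjugate gives L⁻¹ = [[9/4, -23/4, -3], [1/2, -3/2, -1], [-3/2, 7/2, 2]].
W = L⁻¹S = [[9/4, -23/4, -3], [1/2, -3/2, -1], [-3/2, 7/2, 2]] · [[39, -24], [21, -8], [-10, -3]] = [[-3, 1], [-2, 3], [-5, 2]].

-3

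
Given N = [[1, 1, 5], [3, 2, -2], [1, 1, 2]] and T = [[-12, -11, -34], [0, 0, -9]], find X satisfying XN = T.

Since N sits to the right of X, X = TN⁻¹.
N has determinant 3; N⁻¹ = [[2, 1, -4], [-8/3, -1, 17/3], [1/3, 0, -1/3]].
X = TN⁻¹ = [[-12, -11, -34], [0, 0, -9]] · [[2, 1, -4], [-8/3, -1, 17/3], [1/3, 0, -1/3]] = [[-6, -1, -3], [-3, 0, 3]].

X = [[-6, -1, -3], [-3, 0, 3]]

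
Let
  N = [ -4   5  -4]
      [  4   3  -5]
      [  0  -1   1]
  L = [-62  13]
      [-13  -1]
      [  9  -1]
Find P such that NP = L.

Left-multiplying both sides by N⁻¹ gives P = N⁻¹L.
det N = 4; the adjugate gives N⁻¹ = [[-1/2, -1/4, -13/4], [-1, -1, -9], [-1, -1, -8]].
P = N⁻¹L = [[-1/2, -1/4, -13/4], [-1, -1, -9], [-1, -1, -8]] · [[-62, 13], [-13, -1], [9, -1]] = [[5, -3], [-6, -3], [3, -4]].

P = [[5, -3], [-6, -3], [3, -4]]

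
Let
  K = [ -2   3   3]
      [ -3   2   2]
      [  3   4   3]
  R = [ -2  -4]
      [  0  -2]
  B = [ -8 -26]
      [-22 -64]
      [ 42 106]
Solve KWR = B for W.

W = [[-5, -4], [0, 4], [-2, -5]]

Left-multiply by K⁻¹ and right-multiply by R⁻¹: W = K⁻¹BR⁻¹.
K has determinant -5; K⁻¹ = [[2/5, -3/5, 0], [-3, 3, 1], [18/5, -17/5, -1]].
R has determinant 4; R⁻¹ = [[-1/2, 1], [0, -1/2]].
K⁻¹B = [[10, 28], [0, -8], [4, 18]].
W = (K⁻¹B)R⁻¹ = [[-5, -4], [0, 4], [-2, -5]].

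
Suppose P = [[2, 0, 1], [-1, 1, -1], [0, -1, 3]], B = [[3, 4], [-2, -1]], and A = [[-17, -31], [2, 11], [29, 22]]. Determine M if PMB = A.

M = [[-5, -1], [0, 1], [1, -3]]

Isolating M: multiply by P⁻¹ from the left and B⁻¹ from the right, so M = P⁻¹AB⁻¹.
P has determinant 5; P⁻¹ = [[2/5, -1/5, -1/5], [3/5, 6/5, 1/5], [1/5, 2/5, 2/5]].
det B = 5; the adjugate gives B⁻¹ = [[-1/5, -4/5], [2/5, 3/5]].
P⁻¹A = [[-13, -19], [-2, -1], [9, 7]].
M = (P⁻¹A)B⁻¹ = [[-5, -1], [0, 1], [1, -3]].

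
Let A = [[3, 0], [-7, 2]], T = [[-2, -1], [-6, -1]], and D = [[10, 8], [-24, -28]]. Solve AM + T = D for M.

M = [[4, 3], [5, -3]]

AM = D − T = [[12, 9], [-18, -27]].
Left-multiplying both sides by A⁻¹ gives M = A⁻¹(D − T).
A has determinant 6; A⁻¹ = [[1/3, 0], [7/6, 1/2]].
M = A⁻¹(D − T) = [[4, 3], [5, -3]].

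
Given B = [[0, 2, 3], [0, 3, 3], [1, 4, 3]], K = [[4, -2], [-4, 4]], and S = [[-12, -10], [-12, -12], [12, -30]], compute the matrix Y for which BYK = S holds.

Y = [[4, -2], [-1, -1], [-3, -2]]

Y = B⁻¹SK⁻¹ (apply B⁻¹ on the left and K⁻¹ on the right).
B has determinant -3; B⁻¹ = [[1, -2, 1], [-1, 1, 0], [1, -2/3, 0]].
det K = 8; the adjugate gives K⁻¹ = [[1/2, 1/4], [1/2, 1/2]].
B⁻¹S = [[24, -16], [0, -2], [-4, -2]].
Y = (B⁻¹S)K⁻¹ = [[4, -2], [-1, -1], [-3, -2]].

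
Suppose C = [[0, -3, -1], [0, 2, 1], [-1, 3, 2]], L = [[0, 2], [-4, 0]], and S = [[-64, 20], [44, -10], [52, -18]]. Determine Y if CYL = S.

Y = C⁻¹SL⁻¹ (apply C⁻¹ on the left and L⁻¹ on the right).
det C = 1; the adjugate gives C⁻¹ = [[1, 3, -1], [-1, -1, 0], [2, 3, 0]].
det L = 8, so L⁻¹ = [[0, -1/4], [1/2, 0]].
C⁻¹S = [[16, 8], [20, -10], [4, 10]].
Y = (C⁻¹S)L⁻¹ = [[4, -4], [-5, -5], [5, -1]].

Y = [[4, -4], [-5, -5], [5, -1]]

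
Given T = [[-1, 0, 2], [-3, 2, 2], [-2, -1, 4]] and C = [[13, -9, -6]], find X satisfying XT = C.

T is on the right of X, so right-multiply by T⁻¹: X = CT⁻¹.
det T = 4, so T⁻¹ = [[5/2, -1/2, -1], [2, 0, -1], [7/4, -1/4, -1/2]].
X = CT⁻¹ = [[13, -9, -6]] · [[5/2, -1/2, -1], [2, 0, -1], [7/4, -1/4, -1/2]] = [[4, -5, -1]].

X = [[4, -5, -1]]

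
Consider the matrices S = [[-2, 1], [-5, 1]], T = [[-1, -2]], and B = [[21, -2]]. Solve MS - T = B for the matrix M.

MS = B + T = [[20, -4]].
Since S sits to the right of M, M = (B + T)S⁻¹.
S has determinant 3; S⁻¹ = [[1/3, -1/3], [5/3, -2/3]].
M = (B + T)S⁻¹ = [[0, -4]].

M = [[0, -4]]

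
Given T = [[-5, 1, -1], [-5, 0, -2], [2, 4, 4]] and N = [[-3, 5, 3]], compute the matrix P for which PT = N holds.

P = [[1, 0, 1]]

Right-multiplying both sides by T⁻¹ gives P = NT⁻¹.
det T = -4; the adjugate gives T⁻¹ = [[-2, 2, 1/2], [-4, 9/2, 5/4], [5, -11/2, -5/4]].
P = NT⁻¹ = [[-3, 5, 3]] · [[-2, 2, 1/2], [-4, 9/2, 5/4], [5, -11/2, -5/4]] = [[1, 0, 1]].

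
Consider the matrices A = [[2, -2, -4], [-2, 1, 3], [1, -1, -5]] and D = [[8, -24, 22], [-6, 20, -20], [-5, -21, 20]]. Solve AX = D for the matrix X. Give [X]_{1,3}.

6

Since A multiplies X on the left, X = A⁻¹D.
det A = 6, so A⁻¹ = [[-1/3, -1, -1/3], [-7/6, -1, 1/3], [1/6, 0, -1/3]].
X = A⁻¹D = [[-1/3, -1, -1/3], [-7/6, -1, 1/3], [1/6, 0, -1/3]] · [[8, -24, 22], [-6, 20, -20], [-5, -21, 20]] = [[5, -5, 6], [-5, 1, 1], [3, 3, -3]].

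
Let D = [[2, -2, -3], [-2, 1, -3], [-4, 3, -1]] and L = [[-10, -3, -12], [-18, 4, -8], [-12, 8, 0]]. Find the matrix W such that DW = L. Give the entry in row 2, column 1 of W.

4

Since D multiplies W on the left, W = D⁻¹L.
det D = 2, so D⁻¹ = [[4, -11/2, 9/2], [5, -7, 6], [-1, 1, -1]].
W = D⁻¹L = [[4, -11/2, 9/2], [5, -7, 6], [-1, 1, -1]] · [[-10, -3, -12], [-18, 4, -8], [-12, 8, 0]] = [[5, 2, -4], [4, 5, -4], [4, -1, 4]].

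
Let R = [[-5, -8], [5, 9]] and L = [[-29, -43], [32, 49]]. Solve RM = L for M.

Since R multiplies M on the left, M = R⁻¹L.
det R = -5, so R⁻¹ = [[-9/5, -8/5], [1, 1]].
M = R⁻¹L = [[-9/5, -8/5], [1, 1]] · [[-29, -43], [32, 49]] = [[1, -1], [3, 6]].

M = [[1, -1], [3, 6]]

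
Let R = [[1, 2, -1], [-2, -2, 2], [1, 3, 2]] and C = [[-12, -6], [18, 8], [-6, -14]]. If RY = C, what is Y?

R is on the left of Y, so left-multiply by R⁻¹: Y = R⁻¹C.
det R = 6; the adjugate gives R⁻¹ = [[-5/3, -7/6, 1/3], [1, 1/2, 0], [-2/3, -1/6, 1/3]].
Y = R⁻¹C = [[-5/3, -7/6, 1/3], [1, 1/2, 0], [-2/3, -1/6, 1/3]] · [[-12, -6], [18, 8], [-6, -14]] = [[-3, -4], [-3, -2], [3, -2]].

Y = [[-3, -4], [-3, -2], [3, -2]]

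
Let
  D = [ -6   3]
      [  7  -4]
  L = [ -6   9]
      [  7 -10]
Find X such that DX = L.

Left-multiplying both sides by D⁻¹ gives X = D⁻¹L.
D has determinant 3; D⁻¹ = [[-4/3, -1], [-7/3, -2]].
X = D⁻¹L = [[-4/3, -1], [-7/3, -2]] · [[-6, 9], [7, -10]] = [[1, -2], [0, -1]].

X = [[1, -2], [0, -1]]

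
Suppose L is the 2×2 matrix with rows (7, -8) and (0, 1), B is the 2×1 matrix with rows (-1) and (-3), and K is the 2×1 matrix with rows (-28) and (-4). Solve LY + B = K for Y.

LY = K − B = [[-27], [-1]].
Since L multiplies Y on the left, Y = L⁻¹(K − B).
L has determinant 7; L⁻¹ = [[1/7, 8/7], [0, 1]].
Y = L⁻¹(K − B) = [[-5], [-1]].

Y = [[-5], [-1]]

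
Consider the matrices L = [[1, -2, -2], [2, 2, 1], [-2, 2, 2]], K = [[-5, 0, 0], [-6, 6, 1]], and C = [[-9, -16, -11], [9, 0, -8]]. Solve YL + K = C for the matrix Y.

YL = C − K = [[-4, -16, -11], [15, -6, -9]].
L is on the right of Y, so right-multiply by L⁻¹: Y = (C − K)L⁻¹.
det L = -2, so L⁻¹ = [[-1, 0, -1], [3, 1, 5/2], [-4, -1, -3]].
Y = (C − K)L⁻¹ = [[0, -5, -3], [3, 3, -3]].

Y = [[0, -5, -3], [3, 3, -3]]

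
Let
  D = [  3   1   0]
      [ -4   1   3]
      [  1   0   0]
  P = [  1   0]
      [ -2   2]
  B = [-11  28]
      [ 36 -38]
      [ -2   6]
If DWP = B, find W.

W = D⁻¹BP⁻¹ (apply D⁻¹ on the left and P⁻¹ on the right).
D has determinant 3; D⁻¹ = [[0, 0, 1], [1, 0, -3], [-1/3, 1/3, 7/3]].
det P = 2; the adjugate gives P⁻¹ = [[1, 0], [1, 1/2]].
D⁻¹B = [[-2, 6], [-5, 10], [11, -8]].
W = (D⁻¹B)P⁻¹ = [[4, 3], [5, 5], [3, -4]].

W = [[4, 3], [5, 5], [3, -4]]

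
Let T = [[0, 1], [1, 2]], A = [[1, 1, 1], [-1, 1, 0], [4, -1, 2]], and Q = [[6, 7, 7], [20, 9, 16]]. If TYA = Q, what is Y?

Y = [[0, -4, 1], [5, 3, 1]]

Y = T⁻¹QA⁻¹ (apply T⁻¹ on the left and A⁻¹ on the right).
det T = -1; the adjugate gives T⁻¹ = [[-2, 1], [1, 0]].
A has determinant 1; A⁻¹ = [[2, -3, -1], [2, -2, -1], [-3, 5, 2]].
T⁻¹Q = [[8, -5, 2], [6, 7, 7]].
Y = (T⁻¹Q)A⁻¹ = [[0, -4, 1], [5, 3, 1]].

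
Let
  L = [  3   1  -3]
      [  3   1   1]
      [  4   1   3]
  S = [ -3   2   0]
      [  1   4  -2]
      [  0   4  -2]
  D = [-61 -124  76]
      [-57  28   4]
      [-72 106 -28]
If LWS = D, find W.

W = L⁻¹DS⁻¹ (apply L⁻¹ on the left and S⁻¹ on the right).
L has determinant 4; L⁻¹ = [[1/2, -3/2, 1], [-5/4, 21/4, -3], [-1/4, 1/4, 0]].
det S = 4; the adjugate gives S⁻¹ = [[0, 1, -1], [1/2, 3/2, -3/2], [1, 3, -7/2]].
L⁻¹D = [[-17, 2, 4], [-7, -16, 10], [1, 38, -18]].
W = (L⁻¹D)S⁻¹ = [[5, -2, 0], [2, -1, -4], [1, 4, 5]].

W = [[5, -2, 0], [2, -1, -4], [1, 4, 5]]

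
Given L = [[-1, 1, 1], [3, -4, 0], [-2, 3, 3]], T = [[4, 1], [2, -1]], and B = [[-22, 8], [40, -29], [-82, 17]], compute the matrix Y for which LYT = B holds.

Y = [[-5, 2], [-3, -5], [-3, -2]]

Y = L⁻¹BT⁻¹ (apply L⁻¹ on the left and T⁻¹ on the right).
det L = 4; the adjugate gives L⁻¹ = [[-3, 0, 1], [-9/4, -1/4, 3/4], [1/4, 1/4, 1/4]].
det T = -6, so T⁻¹ = [[1/6, 1/6], [1/3, -2/3]].
L⁻¹B = [[-16, -7], [-22, 2], [-16, -1]].
Y = (L⁻¹B)T⁻¹ = [[-5, 2], [-3, -5], [-3, -2]].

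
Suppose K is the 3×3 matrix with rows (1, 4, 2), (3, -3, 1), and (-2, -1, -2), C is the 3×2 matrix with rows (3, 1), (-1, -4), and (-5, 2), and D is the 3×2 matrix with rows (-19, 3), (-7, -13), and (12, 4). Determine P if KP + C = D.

KP = D − C = [[-22, 2], [-6, -9], [17, 2]].
Since K multiplies P on the left, P = K⁻¹(D − C).
det K = 5, so K⁻¹ = [[7/5, 6/5, 2], [4/5, 2/5, 1], [-9/5, -7/5, -3]].
P = K⁻¹(D − C) = [[-4, -4], [-3, 0], [-3, 3]].

P = [[-4, -4], [-3, 0], [-3, 3]]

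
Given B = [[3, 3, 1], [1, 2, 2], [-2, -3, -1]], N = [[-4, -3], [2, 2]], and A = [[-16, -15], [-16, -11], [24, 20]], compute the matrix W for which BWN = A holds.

W = B⁻¹AN⁻¹ (apply B⁻¹ on the left and N⁻¹ on the right).
det B = 4; the adjugate gives B⁻¹ = [[1, 0, 1], [-3/4, -1/4, -5/4], [1/4, 3/4, 3/4]].
det N = -2, so N⁻¹ = [[-1, -3/2], [1, 2]].
B⁻¹A = [[8, 5], [-14, -11], [2, 3]].
W = (B⁻¹A)N⁻¹ = [[-3, -2], [3, -1], [1, 3]].

W = [[-3, -2], [3, -1], [1, 3]]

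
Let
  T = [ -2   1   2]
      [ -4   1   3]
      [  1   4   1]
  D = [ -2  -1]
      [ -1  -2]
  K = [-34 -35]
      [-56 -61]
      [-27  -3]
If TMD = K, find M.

M = [[-3, -3], [5, -2], [0, 4]]

Left-multiply by T⁻¹ and right-multiply by D⁻¹: M = T⁻¹KD⁻¹.
T has determinant -5; T⁻¹ = [[11/5, -7/5, -1/5], [-7/5, 4/5, 2/5], [17/5, -9/5, -2/5]].
det D = 3; the adjugate gives D⁻¹ = [[-2/3, 1/3], [1/3, -2/3]].
T⁻¹K = [[9, 9], [-8, -1], [-4, -8]].
M = (T⁻¹K)D⁻¹ = [[-3, -3], [5, -2], [0, 4]].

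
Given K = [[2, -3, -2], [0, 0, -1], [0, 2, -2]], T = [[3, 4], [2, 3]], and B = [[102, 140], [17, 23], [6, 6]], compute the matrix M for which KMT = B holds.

Isolating M: multiply by K⁻¹ from the left and T⁻¹ from the right, so M = K⁻¹BT⁻¹.
det K = 4; the adjugate gives K⁻¹ = [[1/2, -5/2, 3/4], [0, -1, 1/2], [0, -1, 0]].
det T = 1; the adjugate gives T⁻¹ = [[3, -4], [-2, 3]].
K⁻¹B = [[13, 17], [-14, -20], [-17, -23]].
M = (K⁻¹B)T⁻¹ = [[5, -1], [-2, -4], [-5, -1]].

M = [[5, -1], [-2, -4], [-5, -1]]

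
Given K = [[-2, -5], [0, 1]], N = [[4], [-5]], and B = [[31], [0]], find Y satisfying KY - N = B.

KY = B + N = [[35], [-5]].
Since K multiplies Y on the left, Y = K⁻¹(B + N).
det K = -2, so K⁻¹ = [[-1/2, -5/2], [0, 1]].
Y = K⁻¹(B + N) = [[-5], [-5]].

Y = [[-5], [-5]]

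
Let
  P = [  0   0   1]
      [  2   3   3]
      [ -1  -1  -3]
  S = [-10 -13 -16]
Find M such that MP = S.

P is on the right of M, so right-multiply by P⁻¹: M = SP⁻¹.
det P = 1; the adjugate gives P⁻¹ = [[-6, -1, -3], [3, 1, 2], [1, 0, 0]].
M = SP⁻¹ = [[-10, -13, -16]] · [[-6, -1, -3], [3, 1, 2], [1, 0, 0]] = [[5, -3, 4]].

M = [[5, -3, 4]]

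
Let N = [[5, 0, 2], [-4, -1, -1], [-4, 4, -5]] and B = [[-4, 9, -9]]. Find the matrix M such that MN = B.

M = [[0, -1, 2]]

Right-multiplying both sides by N⁻¹ gives M = BN⁻¹.
det N = 5; the adjugate gives N⁻¹ = [[9/5, 8/5, 2/5], [-16/5, -17/5, -3/5], [-4, -4, -1]].
M = BN⁻¹ = [[-4, 9, -9]] · [[9/5, 8/5, 2/5], [-16/5, -17/5, -3/5], [-4, -4, -1]] = [[0, -1, 2]].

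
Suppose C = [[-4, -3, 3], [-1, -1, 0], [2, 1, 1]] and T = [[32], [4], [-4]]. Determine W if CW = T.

C is on the left of W, so left-multiply by C⁻¹: W = C⁻¹T.
C has determinant 4; C⁻¹ = [[-1/4, 3/2, 3/4], [1/4, -5/2, -3/4], [1/4, -1/2, 1/4]].
W = C⁻¹T = [[-1/4, 3/2, 3/4], [1/4, -5/2, -3/4], [1/4, -1/2, 1/4]] · [[32], [4], [-4]] = [[-5], [1], [5]].

W = [[-5], [1], [5]]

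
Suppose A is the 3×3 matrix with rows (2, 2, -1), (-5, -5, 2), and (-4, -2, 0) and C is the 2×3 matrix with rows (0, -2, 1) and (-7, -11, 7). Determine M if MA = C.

M = [[3, 2, -1], [-5, 1, -2]]

A is on the right of M, so right-multiply by A⁻¹: M = CA⁻¹.
det A = 2; the adjugate gives A⁻¹ = [[2, 1, -1/2], [-4, -2, 1/2], [-5, -2, 0]].
M = CA⁻¹ = [[0, -2, 1], [-7, -11, 7]] · [[2, 1, -1/2], [-4, -2, 1/2], [-5, -2, 0]] = [[3, 2, -1], [-5, 1, -2]].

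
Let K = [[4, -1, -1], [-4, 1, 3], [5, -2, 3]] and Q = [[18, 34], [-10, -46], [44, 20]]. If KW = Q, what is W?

W = [[4, 6], [-6, -4], [4, -6]]

Left-multiplying both sides by K⁻¹ gives W = K⁻¹Q.
K has determinant 6; K⁻¹ = [[3/2, 5/6, -1/3], [9/2, 17/6, -4/3], [1/2, 1/2, 0]].
W = K⁻¹Q = [[3/2, 5/6, -1/3], [9/2, 17/6, -4/3], [1/2, 1/2, 0]] · [[18, 34], [-10, -46], [44, 20]] = [[4, 6], [-6, -4], [4, -6]].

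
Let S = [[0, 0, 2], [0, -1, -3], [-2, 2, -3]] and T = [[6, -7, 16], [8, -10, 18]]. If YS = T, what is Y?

Y = [[5, 1, -3], [6, 2, -4]]

Since S sits to the right of Y, Y = TS⁻¹.
det S = -4, so S⁻¹ = [[-9/4, -1, -1/2], [-3/2, -1, 0], [1/2, 0, 0]].
Y = TS⁻¹ = [[6, -7, 16], [8, -10, 18]] · [[-9/4, -1, -1/2], [-3/2, -1, 0], [1/2, 0, 0]] = [[5, 1, -3], [6, 2, -4]].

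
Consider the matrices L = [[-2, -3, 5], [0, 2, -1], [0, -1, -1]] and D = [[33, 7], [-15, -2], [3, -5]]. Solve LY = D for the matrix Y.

Left-multiplying both sides by L⁻¹ gives Y = L⁻¹D.
det L = 6; the adjugate gives L⁻¹ = [[-1/2, -4/3, -7/6], [0, 1/3, -1/3], [0, -1/3, -2/3]].
Y = L⁻¹D = [[-1/2, -4/3, -7/6], [0, 1/3, -1/3], [0, -1/3, -2/3]] · [[33, 7], [-15, -2], [3, -5]] = [[0, 5], [-6, 1], [3, 4]].

Y = [[0, 5], [-6, 1], [3, 4]]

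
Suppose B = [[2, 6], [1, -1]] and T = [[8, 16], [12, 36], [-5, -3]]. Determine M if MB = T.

B is on the right of M, so right-multiply by B⁻¹: M = TB⁻¹.
det B = -8; the adjugate gives B⁻¹ = [[1/8, 3/4], [1/8, -1/4]].
M = TB⁻¹ = [[8, 16], [12, 36], [-5, -3]] · [[1/8, 3/4], [1/8, -1/4]] = [[3, 2], [6, 0], [-1, -3]].

M = [[3, 2], [6, 0], [-1, -3]]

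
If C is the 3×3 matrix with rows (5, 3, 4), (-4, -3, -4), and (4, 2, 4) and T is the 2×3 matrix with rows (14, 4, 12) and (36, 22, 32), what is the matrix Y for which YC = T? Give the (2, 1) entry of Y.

Right-multiplying both sides by C⁻¹ gives Y = TC⁻¹.
det C = -4, so C⁻¹ = [[1, 1, 0], [0, -1, -1], [-1, -1/2, 3/4]].
Y = TC⁻¹ = [[14, 4, 12], [36, 22, 32]] · [[1, 1, 0], [0, -1, -1], [-1, -1/2, 3/4]] = [[2, 4, 5], [4, -2, 2]].

4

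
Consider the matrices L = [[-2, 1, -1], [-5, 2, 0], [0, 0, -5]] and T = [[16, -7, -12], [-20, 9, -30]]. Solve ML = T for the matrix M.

M = [[-3, -2, 3], [5, 2, 5]]

L is on the right of M, so right-multiply by L⁻¹: M = TL⁻¹.
det L = -5; the adjugate gives L⁻¹ = [[2, -1, -2/5], [5, -2, -1], [0, 0, -1/5]].
M = TL⁻¹ = [[16, -7, -12], [-20, 9, -30]] · [[2, -1, -2/5], [5, -2, -1], [0, 0, -1/5]] = [[-3, -2, 3], [5, 2, 5]].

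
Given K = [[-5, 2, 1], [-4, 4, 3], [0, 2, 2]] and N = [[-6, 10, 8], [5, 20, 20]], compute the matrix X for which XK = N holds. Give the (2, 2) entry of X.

5

Since K sits to the right of X, X = NK⁻¹.
det K = -2; the adjugate gives K⁻¹ = [[-1, 1, -1], [-4, 5, -11/2], [4, -5, 6]].
X = NK⁻¹ = [[-6, 10, 8], [5, 20, 20]] · [[-1, 1, -1], [-4, 5, -11/2], [4, -5, 6]] = [[-2, 4, -1], [-5, 5, 5]].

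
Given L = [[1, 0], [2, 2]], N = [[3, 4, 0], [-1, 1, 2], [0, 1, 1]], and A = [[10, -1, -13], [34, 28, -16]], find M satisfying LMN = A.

M = [[2, -4, -5], [3, 2, 1]]

Left-multiply by L⁻¹ and right-multiply by N⁻¹: M = L⁻¹AN⁻¹.
det L = 2, so L⁻¹ = [[1, 0], [-1, 1/2]].
det N = 1; the adjugate gives N⁻¹ = [[-1, -4, 8], [1, 3, -6], [-1, -3, 7]].
L⁻¹A = [[10, -1, -13], [7, 15, 5]].
M = (L⁻¹A)N⁻¹ = [[2, -4, -5], [3, 2, 1]].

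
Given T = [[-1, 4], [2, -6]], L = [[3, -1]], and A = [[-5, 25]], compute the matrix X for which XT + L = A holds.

X = [[2, -3]]

XT = A − L = [[-8, 26]].
T is on the right of X, so right-multiply by T⁻¹: X = (A − L)T⁻¹.
det T = -2; the adjugate gives T⁻¹ = [[3, 2], [1, 1/2]].
X = (A − L)T⁻¹ = [[2, -3]].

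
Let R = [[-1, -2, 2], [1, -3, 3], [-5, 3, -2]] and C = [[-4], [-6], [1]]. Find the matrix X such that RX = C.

X = [[0], [-3], [-5]]

Since R multiplies X on the left, X = R⁻¹C.
det R = 5; the adjugate gives R⁻¹ = [[-3/5, 2/5, 0], [-13/5, 12/5, 1], [-12/5, 13/5, 1]].
X = R⁻¹C = [[-3/5, 2/5, 0], [-13/5, 12/5, 1], [-12/5, 13/5, 1]] · [[-4], [-6], [1]] = [[0], [-3], [-5]].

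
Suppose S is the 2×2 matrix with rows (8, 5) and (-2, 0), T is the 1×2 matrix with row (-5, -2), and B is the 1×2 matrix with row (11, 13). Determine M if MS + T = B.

M = [[3, 4]]

MS = B − T = [[16, 15]].
S is on the right of M, so right-multiply by S⁻¹: M = (B − T)S⁻¹.
det S = 10; the adjugate gives S⁻¹ = [[0, -1/2], [1/5, 4/5]].
M = (B − T)S⁻¹ = [[3, 4]].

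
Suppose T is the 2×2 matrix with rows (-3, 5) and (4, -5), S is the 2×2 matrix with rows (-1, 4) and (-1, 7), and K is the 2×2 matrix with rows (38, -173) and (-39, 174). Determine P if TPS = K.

P = [[2, -1], [-5, -2]]

Isolating P: multiply by T⁻¹ from the left and S⁻¹ from the right, so P = T⁻¹KS⁻¹.
T has determinant -5; T⁻¹ = [[1, 1], [4/5, 3/5]].
det S = -3; the adjugate gives S⁻¹ = [[-7/3, 4/3], [-1/3, 1/3]].
T⁻¹K = [[-1, 1], [7, -34]].
P = (T⁻¹K)S⁻¹ = [[2, -1], [-5, -2]].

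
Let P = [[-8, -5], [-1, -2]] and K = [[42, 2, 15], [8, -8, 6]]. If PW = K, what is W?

Since P multiplies W on the left, W = P⁻¹K.
det P = 11, so P⁻¹ = [[-2/11, 5/11], [1/11, -8/11]].
W = P⁻¹K = [[-2/11, 5/11], [1/11, -8/11]] · [[42, 2, 15], [8, -8, 6]] = [[-4, -4, 0], [-2, 6, -3]].

W = [[-4, -4, 0], [-2, 6, -3]]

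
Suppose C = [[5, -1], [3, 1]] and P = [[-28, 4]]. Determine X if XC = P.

X = [[-5, -1]]

Since C sits to the right of X, X = PC⁻¹.
det C = 8, so C⁻¹ = [[1/8, 1/8], [-3/8, 5/8]].
X = PC⁻¹ = [[-28, 4]] · [[1/8, 1/8], [-3/8, 5/8]] = [[-5, -1]].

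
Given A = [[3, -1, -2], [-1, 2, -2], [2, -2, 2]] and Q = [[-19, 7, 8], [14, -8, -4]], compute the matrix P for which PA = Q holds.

A is on the right of P, so right-multiply by A⁻¹: P = QA⁻¹.
det A = 6, so A⁻¹ = [[0, 1, 1], [-1/3, 5/3, 4/3], [-1/3, 2/3, 5/6]].
P = QA⁻¹ = [[-19, 7, 8], [14, -8, -4]] · [[0, 1, 1], [-1/3, 5/3, 4/3], [-1/3, 2/3, 5/6]] = [[-5, -2, -3], [4, -2, 0]].

P = [[-5, -2, -3], [4, -2, 0]]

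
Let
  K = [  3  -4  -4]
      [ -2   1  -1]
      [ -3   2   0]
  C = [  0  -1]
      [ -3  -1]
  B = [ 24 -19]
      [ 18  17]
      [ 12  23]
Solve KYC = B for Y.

Y = [[5, 0], [-2, -2], [-1, 4]]

Left-multiply by K⁻¹ and right-multiply by C⁻¹: Y = K⁻¹BC⁻¹.
det K = -2, so K⁻¹ = [[-1, 4, -4], [-3/2, 6, -11/2], [1/2, -3, 5/2]].
C has determinant -3; C⁻¹ = [[1/3, -1/3], [-1, 0]].
K⁻¹B = [[0, -5], [6, 4], [-12, -3]].
Y = (K⁻¹B)C⁻¹ = [[5, 0], [-2, -2], [-1, 4]].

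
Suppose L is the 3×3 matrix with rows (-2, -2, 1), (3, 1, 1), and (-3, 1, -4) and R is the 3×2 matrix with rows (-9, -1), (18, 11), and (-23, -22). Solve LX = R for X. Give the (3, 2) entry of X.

3

Left-multiplying both sides by L⁻¹ gives X = L⁻¹R.
det L = -2; the adjugate gives L⁻¹ = [[5/2, 7/2, 3/2], [-9/2, -11/2, -5/2], [-3, -4, -2]].
X = L⁻¹R = [[5/2, 7/2, 3/2], [-9/2, -11/2, -5/2], [-3, -4, -2]] · [[-9, -1], [18, 11], [-23, -22]] = [[6, 3], [-1, -1], [1, 3]].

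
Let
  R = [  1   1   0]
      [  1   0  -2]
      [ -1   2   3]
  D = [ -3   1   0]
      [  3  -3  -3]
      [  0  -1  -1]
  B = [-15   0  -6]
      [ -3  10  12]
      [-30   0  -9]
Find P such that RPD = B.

Left-multiply by R⁻¹ and right-multiply by D⁻¹: P = R⁻¹BD⁻¹.
det R = 3, so R⁻¹ = [[4/3, -1, -2/3], [-1/3, 1, 2/3], [2/3, -1, -1/3]].
det D = 3, so D⁻¹ = [[0, 1/3, -1], [1, 1, -3], [-1, -1, 2]].
R⁻¹B = [[3, -10, -14], [-18, 10, 8], [3, -10, -13]].
P = (R⁻¹B)D⁻¹ = [[4, 5, -1], [2, -4, 4], [3, 4, 1]].

P = [[4, 5, -1], [2, -4, 4], [3, 4, 1]]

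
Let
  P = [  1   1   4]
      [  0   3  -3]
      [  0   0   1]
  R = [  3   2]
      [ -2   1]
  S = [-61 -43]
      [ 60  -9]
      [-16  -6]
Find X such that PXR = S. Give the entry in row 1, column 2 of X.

-4

X = P⁻¹SR⁻¹ (apply P⁻¹ on the left and R⁻¹ on the right).
det P = 3, so P⁻¹ = [[1, -1/3, -5], [0, 1/3, 1], [0, 0, 1]].
det R = 7; the adjugate gives R⁻¹ = [[1/7, -2/7], [2/7, 3/7]].
P⁻¹S = [[-1, -10], [4, -9], [-16, -6]].
X = (P⁻¹S)R⁻¹ = [[-3, -4], [-2, -5], [-4, 2]].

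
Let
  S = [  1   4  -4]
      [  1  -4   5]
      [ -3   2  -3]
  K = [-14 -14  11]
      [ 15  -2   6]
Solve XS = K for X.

X = [[-5, 0, 3], [1, -1, -5]]

Since S sits to the right of X, X = KS⁻¹.
det S = -6; the adjugate gives S⁻¹ = [[-1/3, -2/3, -2/3], [2, 5/2, 3/2], [5/3, 7/3, 4/3]].
X = KS⁻¹ = [[-14, -14, 11], [15, -2, 6]] · [[-1/3, -2/3, -2/3], [2, 5/2, 3/2], [5/3, 7/3, 4/3]] = [[-5, 0, 3], [1, -1, -5]].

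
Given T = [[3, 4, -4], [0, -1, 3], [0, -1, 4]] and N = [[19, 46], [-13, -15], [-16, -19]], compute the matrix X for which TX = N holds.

X = [[-3, 6], [4, 3], [-3, -4]]

Left-multiplying both sides by T⁻¹ gives X = T⁻¹N.
T has determinant -3; T⁻¹ = [[1/3, 4, -8/3], [0, -4, 3], [0, -1, 1]].
X = T⁻¹N = [[1/3, 4, -8/3], [0, -4, 3], [0, -1, 1]] · [[19, 46], [-13, -15], [-16, -19]] = [[-3, 6], [4, 3], [-3, -4]].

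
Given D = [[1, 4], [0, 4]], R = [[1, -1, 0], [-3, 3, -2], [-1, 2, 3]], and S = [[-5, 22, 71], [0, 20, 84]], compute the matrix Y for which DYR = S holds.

Y = [[-2, 2, -3], [-4, -3, 5]]

Isolating Y: multiply by D⁻¹ from the left and R⁻¹ from the right, so Y = D⁻¹SR⁻¹.
det D = 4, so D⁻¹ = [[1, -1], [0, 1/4]].
det R = 2; the adjugate gives R⁻¹ = [[13/2, 3/2, 1], [11/2, 3/2, 1], [-3/2, -1/2, 0]].
D⁻¹S = [[-5, 2, -13], [0, 5, 21]].
Y = (D⁻¹S)R⁻¹ = [[-2, 2, -3], [-4, -3, 5]].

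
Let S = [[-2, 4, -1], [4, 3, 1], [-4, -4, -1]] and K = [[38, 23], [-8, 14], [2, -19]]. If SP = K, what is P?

Left-multiplying both sides by S⁻¹ gives P = S⁻¹K.
det S = 2, so S⁻¹ = [[1/2, 4, 7/2], [0, -1, -1], [-2, -12, -11]].
P = S⁻¹K = [[1/2, 4, 7/2], [0, -1, -1], [-2, -12, -11]] · [[38, 23], [-8, 14], [2, -19]] = [[-6, 1], [6, 5], [-2, -5]].

P = [[-6, 1], [6, 5], [-2, -5]]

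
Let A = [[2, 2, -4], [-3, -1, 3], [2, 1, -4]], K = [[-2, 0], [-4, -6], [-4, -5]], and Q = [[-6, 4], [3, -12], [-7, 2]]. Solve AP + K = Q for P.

AP = Q − K = [[-4, 4], [7, -6], [-3, 7]].
A is on the left of P, so left-multiply by A⁻¹: P = A⁻¹(Q − K).
det A = -6, so A⁻¹ = [[-1/6, -2/3, -1/3], [1, 0, -1], [1/6, -1/3, -2/3]].
P = A⁻¹(Q − K) = [[-3, 1], [-1, -3], [-1, -2]].

P = [[-3, 1], [-1, -3], [-1, -2]]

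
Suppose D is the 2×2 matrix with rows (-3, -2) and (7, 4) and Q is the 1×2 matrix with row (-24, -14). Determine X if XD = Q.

D is on the right of X, so right-multiply by D⁻¹: X = QD⁻¹.
det D = 2, so D⁻¹ = [[2, 1], [-7/2, -3/2]].
X = QD⁻¹ = [[-24, -14]] · [[2, 1], [-7/2, -3/2]] = [[1, -3]].

X = [[1, -3]]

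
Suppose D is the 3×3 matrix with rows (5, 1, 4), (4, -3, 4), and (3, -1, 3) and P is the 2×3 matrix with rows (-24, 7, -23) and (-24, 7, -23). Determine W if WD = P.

Since D sits to the right of W, W = PD⁻¹.
det D = -5; the adjugate gives D⁻¹ = [[1, 7/5, -16/5], [0, -3/5, 4/5], [-1, -8/5, 19/5]].
W = PD⁻¹ = [[-24, 7, -23], [-24, 7, -23]] · [[1, 7/5, -16/5], [0, -3/5, 4/5], [-1, -8/5, 19/5]] = [[-1, -1, -5], [-1, -1, -5]].

W = [[-1, -1, -5], [-1, -1, -5]]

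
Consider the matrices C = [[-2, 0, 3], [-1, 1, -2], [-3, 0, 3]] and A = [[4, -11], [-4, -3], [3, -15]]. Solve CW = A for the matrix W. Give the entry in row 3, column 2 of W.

Since C multiplies W on the left, W = C⁻¹A.
det C = 3, so C⁻¹ = [[1, 0, -1], [3, 1, -7/3], [1, 0, -2/3]].
W = C⁻¹A = [[1, 0, -1], [3, 1, -7/3], [1, 0, -2/3]] · [[4, -11], [-4, -3], [3, -15]] = [[1, 4], [1, -1], [2, -1]].

-1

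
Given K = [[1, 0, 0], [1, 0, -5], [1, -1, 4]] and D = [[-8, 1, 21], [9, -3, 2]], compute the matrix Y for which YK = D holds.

Y = [[-2, -5, -1], [4, 2, 3]]

Since K sits to the right of Y, Y = DK⁻¹.
det K = -5, so K⁻¹ = [[1, 0, 0], [9/5, -4/5, -1], [1/5, -1/5, 0]].
Y = DK⁻¹ = [[-8, 1, 21], [9, -3, 2]] · [[1, 0, 0], [9/5, -4/5, -1], [1/5, -1/5, 0]] = [[-2, -5, -1], [4, 2, 3]].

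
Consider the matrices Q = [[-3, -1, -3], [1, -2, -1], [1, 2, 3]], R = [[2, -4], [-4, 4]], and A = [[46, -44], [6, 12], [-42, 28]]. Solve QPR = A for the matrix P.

P = [[-1, -1], [4, 0], [0, 5]]

Left-multiply by Q⁻¹ and right-multiply by R⁻¹: P = Q⁻¹AR⁻¹.
Q has determinant 4; Q⁻¹ = [[-1, -3/4, -5/4], [-1, -3/2, -3/2], [1, 5/4, 7/4]].
det R = -8, so R⁻¹ = [[-1/2, -1/2], [-1/2, -1/4]].
Q⁻¹A = [[2, 0], [8, -16], [-20, 20]].
P = (Q⁻¹A)R⁻¹ = [[-1, -1], [4, 0], [0, 5]].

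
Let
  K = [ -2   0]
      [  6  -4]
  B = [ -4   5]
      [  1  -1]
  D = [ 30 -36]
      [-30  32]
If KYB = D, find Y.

Y = [[3, -3], [4, 1]]

Left-multiply by K⁻¹ and right-multiply by B⁻¹: Y = K⁻¹DB⁻¹.
det K = 8, so K⁻¹ = [[-1/2, 0], [-3/4, -1/4]].
B has determinant -1; B⁻¹ = [[1, 5], [1, 4]].
K⁻¹D = [[-15, 18], [-15, 19]].
Y = (K⁻¹D)B⁻¹ = [[3, -3], [4, 1]].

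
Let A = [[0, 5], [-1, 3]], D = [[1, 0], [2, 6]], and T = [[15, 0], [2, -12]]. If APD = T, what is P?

Left-multiply by A⁻¹ and right-multiply by D⁻¹: P = A⁻¹TD⁻¹.
A has determinant 5; A⁻¹ = [[3/5, -1], [1/5, 0]].
det D = 6, so D⁻¹ = [[1, 0], [-1/3, 1/6]].
A⁻¹T = [[7, 12], [3, 0]].
P = (A⁻¹T)D⁻¹ = [[3, 2], [3, 0]].

P = [[3, 2], [3, 0]]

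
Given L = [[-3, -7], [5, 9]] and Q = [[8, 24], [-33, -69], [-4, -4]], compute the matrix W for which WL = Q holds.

W = [[-6, -2], [6, -3], [-2, -2]]

Right-multiplying both sides by L⁻¹ gives W = QL⁻¹.
det L = 8, so L⁻¹ = [[9/8, 7/8], [-5/8, -3/8]].
W = QL⁻¹ = [[8, 24], [-33, -69], [-4, -4]] · [[9/8, 7/8], [-5/8, -3/8]] = [[-6, -2], [6, -3], [-2, -2]].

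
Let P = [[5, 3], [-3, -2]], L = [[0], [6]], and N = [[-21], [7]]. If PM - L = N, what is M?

PM = N + L = [[-21], [13]].
P is on the left of M, so left-multiply by P⁻¹: M = P⁻¹(N + L).
P has determinant -1; P⁻¹ = [[2, 3], [-3, -5]].
M = P⁻¹(N + L) = [[-3], [-2]].

M = [[-3], [-2]]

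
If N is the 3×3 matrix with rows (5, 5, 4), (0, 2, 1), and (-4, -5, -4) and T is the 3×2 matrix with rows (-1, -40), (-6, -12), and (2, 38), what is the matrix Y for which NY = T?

N is on the left of Y, so left-multiply by N⁻¹: Y = N⁻¹T.
det N = -3, so N⁻¹ = [[1, 0, 1], [4/3, 4/3, 5/3], [-8/3, -5/3, -10/3]].
Y = N⁻¹T = [[1, 0, 1], [4/3, 4/3, 5/3], [-8/3, -5/3, -10/3]] · [[-1, -40], [-6, -12], [2, 38]] = [[1, -2], [-6, -6], [6, 0]].

Y = [[1, -2], [-6, -6], [6, 0]]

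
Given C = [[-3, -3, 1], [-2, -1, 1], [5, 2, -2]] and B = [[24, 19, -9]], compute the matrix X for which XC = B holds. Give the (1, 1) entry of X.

-5

C is on the right of X, so right-multiply by C⁻¹: X = BC⁻¹.
C has determinant -2; C⁻¹ = [[0, 2, 1], [-1/2, -1/2, -1/2], [-1/2, 9/2, 3/2]].
X = BC⁻¹ = [[24, 19, -9]] · [[0, 2, 1], [-1/2, -1/2, -1/2], [-1/2, 9/2, 3/2]] = [[-5, -2, 1]].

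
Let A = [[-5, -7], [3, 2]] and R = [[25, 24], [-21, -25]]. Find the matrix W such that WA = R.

W = [[-2, 5], [3, -2]]

Right-multiplying both sides by A⁻¹ gives W = RA⁻¹.
A has determinant 11; A⁻¹ = [[2/11, 7/11], [-3/11, -5/11]].
W = RA⁻¹ = [[25, 24], [-21, -25]] · [[2/11, 7/11], [-3/11, -5/11]] = [[-2, 5], [3, -2]].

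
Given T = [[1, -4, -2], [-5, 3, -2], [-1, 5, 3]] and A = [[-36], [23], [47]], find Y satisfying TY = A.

Y = [[-4], [5], [6]]

Since T multiplies Y on the left, Y = T⁻¹A.
T has determinant -5; T⁻¹ = [[-19/5, -2/5, -14/5], [-17/5, -1/5, -12/5], [22/5, 1/5, 17/5]].
Y = T⁻¹A = [[-19/5, -2/5, -14/5], [-17/5, -1/5, -12/5], [22/5, 1/5, 17/5]] · [[-36], [23], [47]] = [[-4], [5], [6]].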